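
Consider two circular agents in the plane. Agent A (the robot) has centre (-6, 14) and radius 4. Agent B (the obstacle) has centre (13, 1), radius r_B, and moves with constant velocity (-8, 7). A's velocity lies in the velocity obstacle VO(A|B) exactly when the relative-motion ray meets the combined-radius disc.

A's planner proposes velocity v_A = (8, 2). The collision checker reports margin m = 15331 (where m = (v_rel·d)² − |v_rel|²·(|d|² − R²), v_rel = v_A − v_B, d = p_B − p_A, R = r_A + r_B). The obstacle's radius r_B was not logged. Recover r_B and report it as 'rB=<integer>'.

m = 15331
d = (19, -13);  v_rel = (16, -5),  |v_rel|² = 281
v_rel×d = (16)·(-13) − (-5)·(19) = -113
since m = R²·281 − (-113)²:  R² = (12769 + 15331) / 281 = 100
R = √100 = 10  ⇒  r_B = 10 − 4 = 6

rB=6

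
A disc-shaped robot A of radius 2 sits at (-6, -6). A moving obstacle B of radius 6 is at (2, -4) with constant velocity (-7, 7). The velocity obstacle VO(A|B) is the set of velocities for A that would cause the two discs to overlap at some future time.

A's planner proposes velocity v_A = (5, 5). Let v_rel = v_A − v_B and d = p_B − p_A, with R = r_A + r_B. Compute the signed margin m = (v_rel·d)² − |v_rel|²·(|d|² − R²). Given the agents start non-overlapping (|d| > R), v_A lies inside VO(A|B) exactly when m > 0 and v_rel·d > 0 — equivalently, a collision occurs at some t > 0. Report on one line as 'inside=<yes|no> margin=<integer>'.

d = (8, 2),  |d|² = 68;  R = 2+6 = 8,  c = 68−8² = 4
v_rel = (12, -2),  |v_rel|² = 148;  v_rel·d = (12)·(8) + (-2)·(2) = 92
148·t² − 184·t + 4 = 0  ⇒  m = 92² − 148·4 = 7872
m = 7872 > 0,  v_rel·d = 92 > 0  ⇒  inside

inside=yes margin=7872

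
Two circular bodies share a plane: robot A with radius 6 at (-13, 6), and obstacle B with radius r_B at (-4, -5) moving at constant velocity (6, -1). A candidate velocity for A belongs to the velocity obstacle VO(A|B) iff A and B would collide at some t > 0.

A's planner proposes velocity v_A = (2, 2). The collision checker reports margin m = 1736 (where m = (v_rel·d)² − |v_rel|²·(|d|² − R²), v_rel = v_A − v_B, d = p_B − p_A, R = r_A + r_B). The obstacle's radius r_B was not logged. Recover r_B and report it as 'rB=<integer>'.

m = 1736
d = (9, -11);  v_rel = (-4, 3),  |v_rel|² = 25
v_rel×d = (-4)·(-11) − (3)·(9) = 17
since m = R²·25 − 17²:  R² = (289 + 1736) / 25 = 81
R = √81 = 9  ⇒  r_B = 9 − 6 = 3

rB=3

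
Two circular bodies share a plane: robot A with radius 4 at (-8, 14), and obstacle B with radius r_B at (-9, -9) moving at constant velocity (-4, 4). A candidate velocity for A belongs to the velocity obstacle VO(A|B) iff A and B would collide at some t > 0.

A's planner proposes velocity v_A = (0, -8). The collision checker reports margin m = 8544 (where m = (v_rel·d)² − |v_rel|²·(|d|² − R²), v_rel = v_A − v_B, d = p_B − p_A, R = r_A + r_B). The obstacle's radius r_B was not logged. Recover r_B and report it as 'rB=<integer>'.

m = 8544
d = (-1, -23);  v_rel = (4, -12),  |v_rel|² = 160
v_rel×d = (4)·(-23) − (-12)·(-1) = -104
since m = R²·160 − (-104)²:  R² = (10816 + 8544) / 160 = 121
R = √121 = 11  ⇒  r_B = 11 − 4 = 7

rB=7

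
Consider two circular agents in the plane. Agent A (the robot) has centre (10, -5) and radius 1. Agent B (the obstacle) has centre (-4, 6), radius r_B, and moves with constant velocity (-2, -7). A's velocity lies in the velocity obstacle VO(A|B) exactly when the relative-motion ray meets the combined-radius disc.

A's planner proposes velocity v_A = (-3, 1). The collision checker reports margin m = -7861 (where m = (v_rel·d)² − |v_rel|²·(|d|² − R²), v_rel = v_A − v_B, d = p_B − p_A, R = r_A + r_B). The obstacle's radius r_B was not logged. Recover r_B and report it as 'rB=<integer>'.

m = -7861
d = (-14, 11);  v_rel = (-1, 8),  |v_rel|² = 65
v_rel×d = (-1)·(11) − (8)·(-14) = 101
since m = R²·65 − 101²:  R² = (10201 + -7861) / 65 = 36
R = √36 = 6  ⇒  r_B = 6 − 1 = 5

rB=5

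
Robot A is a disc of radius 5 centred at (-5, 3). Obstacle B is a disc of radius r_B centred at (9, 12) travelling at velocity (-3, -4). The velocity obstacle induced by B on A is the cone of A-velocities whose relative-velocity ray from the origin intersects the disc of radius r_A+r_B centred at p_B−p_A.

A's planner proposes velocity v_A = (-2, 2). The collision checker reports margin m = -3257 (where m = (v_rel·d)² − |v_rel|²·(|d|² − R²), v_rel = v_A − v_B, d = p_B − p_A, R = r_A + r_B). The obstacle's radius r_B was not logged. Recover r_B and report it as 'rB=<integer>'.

m = -3257
d = (14, 9);  v_rel = (1, 6),  |v_rel|² = 37
v_rel×d = (1)·(9) − (6)·(14) = -75
since m = R²·37 − (-75)²:  R² = (5625 + -3257) / 37 = 64
R = √64 = 8  ⇒  r_B = 8 − 5 = 3

rB=3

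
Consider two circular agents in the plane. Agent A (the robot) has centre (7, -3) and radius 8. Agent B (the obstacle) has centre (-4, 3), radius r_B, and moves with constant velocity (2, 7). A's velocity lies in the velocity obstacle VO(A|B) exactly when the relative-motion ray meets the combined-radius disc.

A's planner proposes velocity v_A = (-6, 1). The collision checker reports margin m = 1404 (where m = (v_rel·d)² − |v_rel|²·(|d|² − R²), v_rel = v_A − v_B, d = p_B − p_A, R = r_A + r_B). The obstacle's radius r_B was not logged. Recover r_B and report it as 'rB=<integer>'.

m = 1404
d = (-11, 6);  v_rel = (-8, -6),  |v_rel|² = 100
v_rel×d = (-8)·(6) − (-6)·(-11) = -114
since m = R²·100 − (-114)²:  R² = (12996 + 1404) / 100 = 144
R = √144 = 12  ⇒  r_B = 12 − 8 = 4

rB=4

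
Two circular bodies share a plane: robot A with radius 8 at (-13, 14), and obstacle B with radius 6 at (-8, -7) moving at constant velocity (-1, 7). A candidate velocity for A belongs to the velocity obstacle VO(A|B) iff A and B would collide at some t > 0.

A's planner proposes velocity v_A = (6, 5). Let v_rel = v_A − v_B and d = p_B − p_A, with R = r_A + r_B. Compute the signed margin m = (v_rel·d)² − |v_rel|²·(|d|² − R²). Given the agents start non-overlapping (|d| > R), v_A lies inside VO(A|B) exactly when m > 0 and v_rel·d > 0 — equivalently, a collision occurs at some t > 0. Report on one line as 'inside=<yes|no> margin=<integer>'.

d = (5, -21),  |d|² = 466;  R = 8+6 = 14,  c = 466−14² = 270
v_rel = (7, -2),  |v_rel|² = 53;  v_rel·d = (7)·(5) + (-2)·(-21) = 77
53·t² − 154·t + 270 = 0  ⇒  m = 77² − 53·270 = -8381
m = -8381 < 0,  v_rel·d = 77 > 0  ⇒  outside

inside=no margin=-8381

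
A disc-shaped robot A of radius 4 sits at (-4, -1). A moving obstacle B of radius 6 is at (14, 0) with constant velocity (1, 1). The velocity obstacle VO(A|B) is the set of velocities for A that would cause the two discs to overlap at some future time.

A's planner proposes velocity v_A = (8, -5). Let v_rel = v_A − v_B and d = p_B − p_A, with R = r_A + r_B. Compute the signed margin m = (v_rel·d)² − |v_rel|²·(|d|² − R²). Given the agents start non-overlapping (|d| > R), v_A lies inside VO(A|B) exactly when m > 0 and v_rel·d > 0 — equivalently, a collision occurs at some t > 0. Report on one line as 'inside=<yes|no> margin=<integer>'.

d = (18, 1),  |d|² = 325;  R = 4+6 = 10,  c = 325−10² = 225
v_rel = (7, -6),  |v_rel|² = 85;  v_rel·d = (7)·(18) + (-6)·(1) = 120
85·t² − 240·t + 225 = 0  ⇒  m = 120² − 85·225 = -4725
m = -4725 < 0,  v_rel·d = 120 > 0  ⇒  outside

inside=no margin=-4725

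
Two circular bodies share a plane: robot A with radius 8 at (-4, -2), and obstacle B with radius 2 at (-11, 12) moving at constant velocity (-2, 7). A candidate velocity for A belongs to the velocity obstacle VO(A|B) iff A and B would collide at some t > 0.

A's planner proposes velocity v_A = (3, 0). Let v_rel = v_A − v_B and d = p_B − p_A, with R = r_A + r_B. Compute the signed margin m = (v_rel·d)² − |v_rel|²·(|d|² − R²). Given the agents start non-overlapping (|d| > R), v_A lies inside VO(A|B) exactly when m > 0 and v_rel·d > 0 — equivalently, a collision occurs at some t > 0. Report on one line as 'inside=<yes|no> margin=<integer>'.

d = (-7, 14),  |d|² = 245;  R = 8+2 = 10,  c = 245−10² = 145
v_rel = (5, -7),  |v_rel|² = 74;  v_rel·d = (5)·(-7) + (-7)·(14) = -133
74·t² + 266·t + 145 = 0  ⇒  m = (-133)² − 74·145 = 6959
m = 6959 > 0,  v_rel·d = -133 < 0  ⇒  outside

inside=no margin=6959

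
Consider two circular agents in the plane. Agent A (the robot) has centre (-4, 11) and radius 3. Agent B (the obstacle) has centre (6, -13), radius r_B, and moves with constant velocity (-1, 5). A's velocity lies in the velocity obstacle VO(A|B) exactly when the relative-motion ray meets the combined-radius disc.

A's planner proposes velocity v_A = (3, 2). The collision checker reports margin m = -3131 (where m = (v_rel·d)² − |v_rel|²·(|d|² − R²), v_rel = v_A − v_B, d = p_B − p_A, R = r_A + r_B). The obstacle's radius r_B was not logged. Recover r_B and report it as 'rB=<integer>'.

m = -3131
d = (10, -24);  v_rel = (4, -3),  |v_rel|² = 25
v_rel×d = (4)·(-24) − (-3)·(10) = -66
since m = R²·25 − (-66)²:  R² = (4356 + -3131) / 25 = 49
R = √49 = 7  ⇒  r_B = 7 − 3 = 4

rB=4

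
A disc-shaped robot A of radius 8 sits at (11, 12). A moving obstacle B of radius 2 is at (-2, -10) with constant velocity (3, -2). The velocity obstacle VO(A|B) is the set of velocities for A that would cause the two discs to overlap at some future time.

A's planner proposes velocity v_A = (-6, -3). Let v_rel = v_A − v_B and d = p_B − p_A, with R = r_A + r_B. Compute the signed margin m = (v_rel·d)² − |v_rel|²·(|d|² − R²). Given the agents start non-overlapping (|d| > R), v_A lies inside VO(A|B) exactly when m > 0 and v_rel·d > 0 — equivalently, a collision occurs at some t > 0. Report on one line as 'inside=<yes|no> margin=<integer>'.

d = (-13, -22),  |d|² = 653;  R = 8+2 = 10,  c = 653−10² = 553
v_rel = (-9, -1),  |v_rel|² = 82;  v_rel·d = (-9)·(-13) + (-1)·(-22) = 139
82·t² − 278·t + 553 = 0  ⇒  m = 139² − 82·553 = -26025
m = -26025 < 0,  v_rel·d = 139 > 0  ⇒  outside

inside=no margin=-26025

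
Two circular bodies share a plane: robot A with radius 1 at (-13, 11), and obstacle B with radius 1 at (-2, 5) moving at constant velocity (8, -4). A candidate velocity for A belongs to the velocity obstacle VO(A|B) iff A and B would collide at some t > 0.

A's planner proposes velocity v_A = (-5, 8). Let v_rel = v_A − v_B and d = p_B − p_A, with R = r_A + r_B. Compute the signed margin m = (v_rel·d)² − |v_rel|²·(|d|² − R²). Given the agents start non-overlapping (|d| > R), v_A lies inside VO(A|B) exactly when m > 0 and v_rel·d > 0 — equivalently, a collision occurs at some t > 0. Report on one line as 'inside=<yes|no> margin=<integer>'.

d = (11, -6),  |d|² = 157;  R = 1+1 = 2,  c = 157−2² = 153
v_rel = (-13, 12),  |v_rel|² = 313;  v_rel·d = (-13)·(11) + (12)·(-6) = -215
313·t² + 430·t + 153 = 0  ⇒  m = (-215)² − 313·153 = -1664
m = -1664 < 0,  v_rel·d = -215 < 0  ⇒  outside

inside=no margin=-1664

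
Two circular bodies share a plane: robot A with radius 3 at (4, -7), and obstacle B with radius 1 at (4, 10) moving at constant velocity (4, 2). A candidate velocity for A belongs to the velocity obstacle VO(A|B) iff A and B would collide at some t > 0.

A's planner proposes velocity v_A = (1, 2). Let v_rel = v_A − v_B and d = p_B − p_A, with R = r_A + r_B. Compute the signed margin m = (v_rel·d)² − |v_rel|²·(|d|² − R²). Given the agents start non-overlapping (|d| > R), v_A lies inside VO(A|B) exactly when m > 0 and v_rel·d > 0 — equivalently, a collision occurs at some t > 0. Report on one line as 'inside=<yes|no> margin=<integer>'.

d = (0, 17),  |d|² = 289;  R = 3+1 = 4,  c = 289−4² = 273
v_rel = (-3, 0),  |v_rel|² = 9;  v_rel·d = (-3)·(0) + (0)·(17) = 0
9·t² − 0·t + 273 = 0  ⇒  m = 0² − 9·273 = -2457
m = -2457 < 0,  v_rel·d = 0 = 0  ⇒  outside

inside=no margin=-2457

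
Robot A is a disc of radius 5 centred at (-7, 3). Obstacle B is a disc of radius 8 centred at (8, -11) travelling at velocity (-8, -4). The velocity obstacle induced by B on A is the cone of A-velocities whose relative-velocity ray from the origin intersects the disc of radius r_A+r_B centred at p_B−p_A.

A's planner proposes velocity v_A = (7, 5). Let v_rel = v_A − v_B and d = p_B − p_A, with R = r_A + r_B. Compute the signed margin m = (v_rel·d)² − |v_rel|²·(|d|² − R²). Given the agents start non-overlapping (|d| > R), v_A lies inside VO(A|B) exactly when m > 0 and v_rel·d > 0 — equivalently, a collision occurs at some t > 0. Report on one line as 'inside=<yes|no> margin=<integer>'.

d = (15, -14),  |d|² = 421;  R = 5+8 = 13,  c = 421−13² = 252
v_rel = (15, 9),  |v_rel|² = 306;  v_rel·d = (15)·(15) + (9)·(-14) = 99
306·t² − 198·t + 252 = 0  ⇒  m = 99² − 306·252 = -67311
m = -67311 < 0,  v_rel·d = 99 > 0  ⇒  outside

inside=no margin=-67311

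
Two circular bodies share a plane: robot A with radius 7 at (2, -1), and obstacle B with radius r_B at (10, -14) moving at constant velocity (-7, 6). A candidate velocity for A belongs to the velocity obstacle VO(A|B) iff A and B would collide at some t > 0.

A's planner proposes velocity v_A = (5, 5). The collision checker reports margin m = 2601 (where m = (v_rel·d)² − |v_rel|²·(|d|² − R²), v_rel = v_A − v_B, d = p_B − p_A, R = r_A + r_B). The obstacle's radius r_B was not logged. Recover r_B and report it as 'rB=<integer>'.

m = 2601
d = (8, -13);  v_rel = (12, -1),  |v_rel|² = 145
v_rel×d = (12)·(-13) − (-1)·(8) = -148
since m = R²·145 − (-148)²:  R² = (21904 + 2601) / 145 = 169
R = √169 = 13  ⇒  r_B = 13 − 7 = 6

rB=6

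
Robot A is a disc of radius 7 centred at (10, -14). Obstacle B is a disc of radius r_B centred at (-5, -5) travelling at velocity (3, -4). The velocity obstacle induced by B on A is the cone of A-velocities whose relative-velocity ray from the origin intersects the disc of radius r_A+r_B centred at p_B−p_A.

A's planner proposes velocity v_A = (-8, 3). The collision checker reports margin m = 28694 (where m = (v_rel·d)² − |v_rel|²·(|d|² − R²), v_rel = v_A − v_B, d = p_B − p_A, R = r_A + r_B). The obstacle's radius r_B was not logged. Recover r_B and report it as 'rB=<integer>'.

m = 28694
d = (-15, 9);  v_rel = (-11, 7),  |v_rel|² = 170
v_rel×d = (-11)·(9) − (7)·(-15) = 6
since m = R²·170 − 6²:  R² = (36 + 28694) / 170 = 169
R = √169 = 13  ⇒  r_B = 13 − 7 = 6

rB=6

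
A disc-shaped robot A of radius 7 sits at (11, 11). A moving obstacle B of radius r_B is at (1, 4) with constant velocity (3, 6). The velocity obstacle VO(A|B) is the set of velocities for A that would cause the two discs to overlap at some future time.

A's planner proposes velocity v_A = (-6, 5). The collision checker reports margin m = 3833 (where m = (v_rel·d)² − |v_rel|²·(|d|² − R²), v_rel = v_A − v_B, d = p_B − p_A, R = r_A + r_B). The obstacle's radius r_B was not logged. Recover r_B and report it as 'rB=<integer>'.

m = 3833
d = (-10, -7);  v_rel = (-9, -1),  |v_rel|² = 82
v_rel×d = (-9)·(-7) − (-1)·(-10) = 53
since m = R²·82 − 53²:  R² = (2809 + 3833) / 82 = 81
R = √81 = 9  ⇒  r_B = 9 − 7 = 2

rB=2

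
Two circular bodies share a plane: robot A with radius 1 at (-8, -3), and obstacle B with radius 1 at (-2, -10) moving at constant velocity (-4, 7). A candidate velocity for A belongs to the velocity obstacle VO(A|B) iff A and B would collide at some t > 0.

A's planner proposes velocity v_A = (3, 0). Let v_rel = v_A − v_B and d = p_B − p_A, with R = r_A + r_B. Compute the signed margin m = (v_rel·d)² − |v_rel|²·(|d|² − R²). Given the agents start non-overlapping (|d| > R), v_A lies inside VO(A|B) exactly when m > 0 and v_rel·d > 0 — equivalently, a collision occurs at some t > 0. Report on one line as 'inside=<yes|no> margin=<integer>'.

d = (6, -7),  |d|² = 85;  R = 1+1 = 2,  c = 85−2² = 81
v_rel = (7, -7),  |v_rel|² = 98;  v_rel·d = (7)·(6) + (-7)·(-7) = 91
98·t² − 182·t + 81 = 0  ⇒  m = 91² − 98·81 = 343
m = 343 > 0,  v_rel·d = 91 > 0  ⇒  inside

inside=yes margin=343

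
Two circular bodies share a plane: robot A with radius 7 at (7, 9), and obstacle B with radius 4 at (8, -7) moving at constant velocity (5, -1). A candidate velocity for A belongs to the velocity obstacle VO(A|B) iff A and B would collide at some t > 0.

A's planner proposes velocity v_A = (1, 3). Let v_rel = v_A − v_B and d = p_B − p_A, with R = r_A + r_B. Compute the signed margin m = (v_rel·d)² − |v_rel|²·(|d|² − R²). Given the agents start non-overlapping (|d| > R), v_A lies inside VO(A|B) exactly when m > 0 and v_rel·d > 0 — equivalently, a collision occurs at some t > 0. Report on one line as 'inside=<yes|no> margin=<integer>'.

d = (1, -16),  |d|² = 257;  R = 7+4 = 11,  c = 257−11² = 136
v_rel = (-4, 4),  |v_rel|² = 32;  v_rel·d = (-4)·(1) + (4)·(-16) = -68
32·t² + 136·t + 136 = 0  ⇒  m = (-68)² − 32·136 = 272
m = 272 > 0,  v_rel·d = -68 < 0  ⇒  outside

inside=no margin=272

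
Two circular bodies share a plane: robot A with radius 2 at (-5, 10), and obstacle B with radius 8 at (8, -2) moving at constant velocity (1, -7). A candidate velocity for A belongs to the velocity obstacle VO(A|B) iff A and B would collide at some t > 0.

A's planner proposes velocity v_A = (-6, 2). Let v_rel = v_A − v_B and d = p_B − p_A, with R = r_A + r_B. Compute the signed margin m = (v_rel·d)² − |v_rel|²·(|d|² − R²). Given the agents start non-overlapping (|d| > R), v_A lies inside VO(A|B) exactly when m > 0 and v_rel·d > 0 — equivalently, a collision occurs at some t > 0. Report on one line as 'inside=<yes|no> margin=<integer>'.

d = (13, -12),  |d|² = 313;  R = 2+8 = 10,  c = 313−10² = 213
v_rel = (-7, 9),  |v_rel|² = 130;  v_rel·d = (-7)·(13) + (9)·(-12) = -199
130·t² + 398·t + 213 = 0  ⇒  m = (-199)² − 130·213 = 11911
m = 11911 > 0,  v_rel·d = -199 < 0  ⇒  outside

inside=no margin=11911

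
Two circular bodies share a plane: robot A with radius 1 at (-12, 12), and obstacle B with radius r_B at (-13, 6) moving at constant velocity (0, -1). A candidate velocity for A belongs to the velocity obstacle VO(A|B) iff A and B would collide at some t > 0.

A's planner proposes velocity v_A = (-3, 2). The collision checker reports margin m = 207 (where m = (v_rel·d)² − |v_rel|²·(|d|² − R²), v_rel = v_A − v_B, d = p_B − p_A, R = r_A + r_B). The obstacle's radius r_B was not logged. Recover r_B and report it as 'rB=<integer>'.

m = 207
d = (-1, -6);  v_rel = (-3, 3),  |v_rel|² = 18
v_rel×d = (-3)·(-6) − (3)·(-1) = 21
since m = R²·18 − 21²:  R² = (441 + 207) / 18 = 36
R = √36 = 6  ⇒  r_B = 6 − 1 = 5

rB=5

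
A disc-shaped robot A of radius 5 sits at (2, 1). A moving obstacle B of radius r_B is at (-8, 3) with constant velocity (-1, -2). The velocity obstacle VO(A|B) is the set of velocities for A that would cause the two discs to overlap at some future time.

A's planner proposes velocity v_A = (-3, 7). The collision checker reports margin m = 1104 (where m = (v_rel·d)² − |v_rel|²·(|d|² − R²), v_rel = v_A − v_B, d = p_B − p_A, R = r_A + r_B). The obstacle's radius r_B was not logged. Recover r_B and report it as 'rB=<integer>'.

m = 1104
d = (-10, 2);  v_rel = (-2, 9),  |v_rel|² = 85
v_rel×d = (-2)·(2) − (9)·(-10) = 86
since m = R²·85 − 86²:  R² = (7396 + 1104) / 85 = 100
R = √100 = 10  ⇒  r_B = 10 − 5 = 5

rB=5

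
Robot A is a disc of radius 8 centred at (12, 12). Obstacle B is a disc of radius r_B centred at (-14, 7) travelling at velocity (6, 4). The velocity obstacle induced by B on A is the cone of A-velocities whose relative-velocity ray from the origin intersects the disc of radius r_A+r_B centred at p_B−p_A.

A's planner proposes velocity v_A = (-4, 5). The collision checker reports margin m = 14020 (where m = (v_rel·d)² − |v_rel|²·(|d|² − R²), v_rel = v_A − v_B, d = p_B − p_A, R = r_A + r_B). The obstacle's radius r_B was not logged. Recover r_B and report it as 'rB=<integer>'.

m = 14020
d = (-26, -5);  v_rel = (-10, 1),  |v_rel|² = 101
v_rel×d = (-10)·(-5) − (1)·(-26) = 76
since m = R²·101 − 76²:  R² = (5776 + 14020) / 101 = 196
R = √196 = 14  ⇒  r_B = 14 − 8 = 6

rB=6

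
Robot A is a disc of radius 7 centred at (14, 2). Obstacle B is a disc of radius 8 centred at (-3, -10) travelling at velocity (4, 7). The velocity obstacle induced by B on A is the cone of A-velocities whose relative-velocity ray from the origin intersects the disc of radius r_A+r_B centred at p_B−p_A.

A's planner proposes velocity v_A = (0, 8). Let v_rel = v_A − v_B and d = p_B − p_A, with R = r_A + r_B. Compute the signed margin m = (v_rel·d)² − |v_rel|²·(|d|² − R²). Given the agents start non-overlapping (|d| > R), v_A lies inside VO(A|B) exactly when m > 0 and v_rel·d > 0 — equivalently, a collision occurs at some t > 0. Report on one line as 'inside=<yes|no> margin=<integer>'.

d = (-17, -12),  |d|² = 433;  R = 7+8 = 15,  c = 433−15² = 208
v_rel = (-4, 1),  |v_rel|² = 17;  v_rel·d = (-4)·(-17) + (1)·(-12) = 56
17·t² − 112·t + 208 = 0  ⇒  m = 56² − 17·208 = -400
m = -400 < 0,  v_rel·d = 56 > 0  ⇒  outside

inside=no margin=-400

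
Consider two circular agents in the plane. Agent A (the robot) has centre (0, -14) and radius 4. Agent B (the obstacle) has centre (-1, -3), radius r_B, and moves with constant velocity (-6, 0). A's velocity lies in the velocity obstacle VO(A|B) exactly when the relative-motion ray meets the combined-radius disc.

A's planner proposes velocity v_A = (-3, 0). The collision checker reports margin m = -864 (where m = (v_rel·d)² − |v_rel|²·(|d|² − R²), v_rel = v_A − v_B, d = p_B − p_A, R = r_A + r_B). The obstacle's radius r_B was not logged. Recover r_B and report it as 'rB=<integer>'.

m = -864
d = (-1, 11);  v_rel = (3, 0),  |v_rel|² = 9
v_rel×d = (3)·(11) − (0)·(-1) = 33
since m = R²·9 − 33²:  R² = (1089 + -864) / 9 = 25
R = √25 = 5  ⇒  r_B = 5 − 4 = 1

rB=1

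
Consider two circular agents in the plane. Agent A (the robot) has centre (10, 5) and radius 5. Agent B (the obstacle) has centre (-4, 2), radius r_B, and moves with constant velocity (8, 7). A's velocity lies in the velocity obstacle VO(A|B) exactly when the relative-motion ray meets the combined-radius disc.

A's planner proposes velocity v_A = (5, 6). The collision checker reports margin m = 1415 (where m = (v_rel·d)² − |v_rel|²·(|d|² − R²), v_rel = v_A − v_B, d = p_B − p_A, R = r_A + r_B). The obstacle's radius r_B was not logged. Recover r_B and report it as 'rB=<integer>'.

m = 1415
d = (-14, -3);  v_rel = (-3, -1),  |v_rel|² = 10
v_rel×d = (-3)·(-3) − (-1)·(-14) = -5
since m = R²·10 − (-5)²:  R² = (25 + 1415) / 10 = 144
R = √144 = 12  ⇒  r_B = 12 − 5 = 7

rB=7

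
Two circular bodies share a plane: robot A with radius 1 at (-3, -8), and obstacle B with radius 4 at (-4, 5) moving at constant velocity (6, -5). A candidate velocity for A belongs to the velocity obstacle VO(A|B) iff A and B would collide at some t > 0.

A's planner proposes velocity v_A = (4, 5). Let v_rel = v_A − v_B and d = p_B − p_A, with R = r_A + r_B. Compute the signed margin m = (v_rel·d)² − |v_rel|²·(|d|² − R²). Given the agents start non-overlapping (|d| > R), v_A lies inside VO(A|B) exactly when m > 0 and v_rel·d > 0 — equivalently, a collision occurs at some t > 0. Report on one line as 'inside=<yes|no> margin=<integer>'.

d = (-1, 13),  |d|² = 170;  R = 1+4 = 5,  c = 170−5² = 145
v_rel = (-2, 10),  |v_rel|² = 104;  v_rel·d = (-2)·(-1) + (10)·(13) = 132
104·t² − 264·t + 145 = 0  ⇒  m = 132² − 104·145 = 2344
m = 2344 > 0,  v_rel·d = 132 > 0  ⇒  inside

inside=yes margin=2344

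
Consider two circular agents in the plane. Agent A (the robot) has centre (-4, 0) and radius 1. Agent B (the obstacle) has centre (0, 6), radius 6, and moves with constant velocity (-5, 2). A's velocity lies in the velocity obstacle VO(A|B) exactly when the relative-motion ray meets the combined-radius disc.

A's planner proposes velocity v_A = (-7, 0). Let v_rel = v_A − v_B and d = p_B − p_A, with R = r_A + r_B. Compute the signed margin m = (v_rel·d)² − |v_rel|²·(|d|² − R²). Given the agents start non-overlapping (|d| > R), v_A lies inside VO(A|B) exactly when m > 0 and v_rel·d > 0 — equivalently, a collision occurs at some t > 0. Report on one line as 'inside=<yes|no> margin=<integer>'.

d = (4, 6),  |d|² = 52;  R = 1+6 = 7,  c = 52−7² = 3
v_rel = (-2, -2),  |v_rel|² = 8;  v_rel·d = (-2)·(4) + (-2)·(6) = -20
8·t² + 40·t + 3 = 0  ⇒  m = (-20)² − 8·3 = 376
m = 376 > 0,  v_rel·d = -20 < 0  ⇒  outside

inside=no margin=376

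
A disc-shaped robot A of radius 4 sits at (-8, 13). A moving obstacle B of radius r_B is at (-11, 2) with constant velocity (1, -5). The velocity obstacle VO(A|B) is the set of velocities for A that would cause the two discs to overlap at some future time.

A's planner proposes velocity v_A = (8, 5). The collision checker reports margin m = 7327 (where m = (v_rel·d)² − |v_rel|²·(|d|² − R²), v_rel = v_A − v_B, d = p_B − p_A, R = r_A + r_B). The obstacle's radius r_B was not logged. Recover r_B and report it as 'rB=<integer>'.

m = 7327
d = (-3, -11);  v_rel = (7, 10),  |v_rel|² = 149
v_rel×d = (7)·(-11) − (10)·(-3) = -47
since m = R²·149 − (-47)²:  R² = (2209 + 7327) / 149 = 64
R = √64 = 8  ⇒  r_B = 8 − 4 = 4

rB=4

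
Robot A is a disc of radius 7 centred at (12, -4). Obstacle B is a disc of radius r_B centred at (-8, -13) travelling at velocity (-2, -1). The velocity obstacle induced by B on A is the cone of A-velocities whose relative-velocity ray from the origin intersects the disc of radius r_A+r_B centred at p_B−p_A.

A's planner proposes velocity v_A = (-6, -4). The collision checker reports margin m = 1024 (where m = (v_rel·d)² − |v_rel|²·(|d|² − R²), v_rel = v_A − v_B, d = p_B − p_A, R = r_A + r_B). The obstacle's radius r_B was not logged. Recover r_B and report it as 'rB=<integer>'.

m = 1024
d = (-20, -9);  v_rel = (-4, -3),  |v_rel|² = 25
v_rel×d = (-4)·(-9) − (-3)·(-20) = -24
since m = R²·25 − (-24)²:  R² = (576 + 1024) / 25 = 64
R = √64 = 8  ⇒  r_B = 8 − 7 = 1

rB=1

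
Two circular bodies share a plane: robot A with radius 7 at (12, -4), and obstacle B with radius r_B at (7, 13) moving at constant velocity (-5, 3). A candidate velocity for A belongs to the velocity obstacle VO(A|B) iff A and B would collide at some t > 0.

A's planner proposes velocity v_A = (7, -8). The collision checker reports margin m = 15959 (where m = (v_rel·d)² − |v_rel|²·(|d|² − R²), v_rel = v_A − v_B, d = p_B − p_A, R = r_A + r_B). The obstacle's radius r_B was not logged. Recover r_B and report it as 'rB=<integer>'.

m = 15959
d = (-5, 17);  v_rel = (12, -11),  |v_rel|² = 265
v_rel×d = (12)·(17) − (-11)·(-5) = 149
since m = R²·265 − 149²:  R² = (22201 + 15959) / 265 = 144
R = √144 = 12  ⇒  r_B = 12 − 7 = 5

rB=5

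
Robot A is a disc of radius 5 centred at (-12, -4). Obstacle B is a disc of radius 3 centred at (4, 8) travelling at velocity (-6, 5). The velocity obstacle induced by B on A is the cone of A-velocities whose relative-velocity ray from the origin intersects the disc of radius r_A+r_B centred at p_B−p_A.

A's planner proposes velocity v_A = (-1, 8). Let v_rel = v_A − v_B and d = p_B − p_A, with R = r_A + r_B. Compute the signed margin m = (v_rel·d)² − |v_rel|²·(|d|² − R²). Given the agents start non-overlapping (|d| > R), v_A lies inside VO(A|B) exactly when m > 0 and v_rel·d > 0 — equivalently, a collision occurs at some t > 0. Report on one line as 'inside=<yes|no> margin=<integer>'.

d = (16, 12),  |d|² = 400;  R = 5+3 = 8,  c = 400−8² = 336
v_rel = (5, 3),  |v_rel|² = 34;  v_rel·d = (5)·(16) + (3)·(12) = 116
34·t² − 232·t + 336 = 0  ⇒  m = 116² − 34·336 = 2032
m = 2032 > 0,  v_rel·d = 116 > 0  ⇒  inside

inside=yes margin=2032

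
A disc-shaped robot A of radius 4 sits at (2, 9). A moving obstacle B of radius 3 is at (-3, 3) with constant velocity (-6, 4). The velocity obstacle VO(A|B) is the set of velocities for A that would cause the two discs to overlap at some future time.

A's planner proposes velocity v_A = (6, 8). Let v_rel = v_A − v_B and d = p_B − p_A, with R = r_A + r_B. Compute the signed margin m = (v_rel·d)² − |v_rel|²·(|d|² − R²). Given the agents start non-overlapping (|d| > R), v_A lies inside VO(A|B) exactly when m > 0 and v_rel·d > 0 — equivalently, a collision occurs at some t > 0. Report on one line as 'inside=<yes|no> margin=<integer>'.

d = (-5, -6),  |d|² = 61;  R = 4+3 = 7,  c = 61−7² = 12
v_rel = (12, 4),  |v_rel|² = 160;  v_rel·d = (12)·(-5) + (4)·(-6) = -84
160·t² + 168·t + 12 = 0  ⇒  m = (-84)² − 160·12 = 5136
m = 5136 > 0,  v_rel·d = -84 < 0  ⇒  outside

inside=no margin=5136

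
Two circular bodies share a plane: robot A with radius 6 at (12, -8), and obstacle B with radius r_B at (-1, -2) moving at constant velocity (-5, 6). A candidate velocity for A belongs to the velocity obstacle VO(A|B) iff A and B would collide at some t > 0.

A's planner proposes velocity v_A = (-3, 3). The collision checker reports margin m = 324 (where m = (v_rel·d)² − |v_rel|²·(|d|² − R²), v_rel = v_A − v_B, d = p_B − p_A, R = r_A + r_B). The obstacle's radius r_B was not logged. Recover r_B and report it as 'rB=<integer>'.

m = 324
d = (-13, 6);  v_rel = (2, -3),  |v_rel|² = 13
v_rel×d = (2)·(6) − (-3)·(-13) = -27
since m = R²·13 − (-27)²:  R² = (729 + 324) / 13 = 81
R = √81 = 9  ⇒  r_B = 9 − 6 = 3

rB=3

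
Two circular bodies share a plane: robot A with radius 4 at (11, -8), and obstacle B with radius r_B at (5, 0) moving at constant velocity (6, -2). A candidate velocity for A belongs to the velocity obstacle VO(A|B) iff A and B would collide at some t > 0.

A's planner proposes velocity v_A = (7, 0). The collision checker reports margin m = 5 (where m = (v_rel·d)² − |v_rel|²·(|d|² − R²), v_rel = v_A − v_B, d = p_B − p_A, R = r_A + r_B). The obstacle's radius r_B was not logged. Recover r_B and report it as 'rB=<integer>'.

m = 5
d = (-6, 8);  v_rel = (1, 2),  |v_rel|² = 5
v_rel×d = (1)·(8) − (2)·(-6) = 20
since m = R²·5 − 20²:  R² = (400 + 5) / 5 = 81
R = √81 = 9  ⇒  r_B = 9 − 4 = 5

rB=5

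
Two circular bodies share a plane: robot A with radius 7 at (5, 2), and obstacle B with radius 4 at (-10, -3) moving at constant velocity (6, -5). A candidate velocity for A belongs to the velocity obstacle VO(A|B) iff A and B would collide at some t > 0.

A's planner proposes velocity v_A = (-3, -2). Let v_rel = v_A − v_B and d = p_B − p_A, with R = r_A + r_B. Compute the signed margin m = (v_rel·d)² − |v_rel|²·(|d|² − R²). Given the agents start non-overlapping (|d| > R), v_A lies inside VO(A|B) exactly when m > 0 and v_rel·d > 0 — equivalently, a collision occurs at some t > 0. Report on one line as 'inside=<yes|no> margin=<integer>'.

d = (-15, -5),  |d|² = 250;  R = 7+4 = 11,  c = 250−11² = 129
v_rel = (-9, 3),  |v_rel|² = 90;  v_rel·d = (-9)·(-15) + (3)·(-5) = 120
90·t² − 240·t + 129 = 0  ⇒  m = 120² − 90·129 = 2790
m = 2790 > 0,  v_rel·d = 120 > 0  ⇒  inside

inside=yes margin=2790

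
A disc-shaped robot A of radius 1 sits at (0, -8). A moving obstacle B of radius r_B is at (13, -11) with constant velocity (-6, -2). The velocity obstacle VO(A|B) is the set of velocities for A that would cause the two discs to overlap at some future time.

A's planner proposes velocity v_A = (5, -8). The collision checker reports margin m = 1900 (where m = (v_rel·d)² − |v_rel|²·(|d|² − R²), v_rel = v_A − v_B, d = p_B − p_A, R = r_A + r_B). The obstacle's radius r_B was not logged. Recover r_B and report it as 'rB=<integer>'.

m = 1900
d = (13, -3);  v_rel = (11, -6),  |v_rel|² = 157
v_rel×d = (11)·(-3) − (-6)·(13) = 45
since m = R²·157 − 45²:  R² = (2025 + 1900) / 157 = 25
R = √25 = 5  ⇒  r_B = 5 − 1 = 4

rB=4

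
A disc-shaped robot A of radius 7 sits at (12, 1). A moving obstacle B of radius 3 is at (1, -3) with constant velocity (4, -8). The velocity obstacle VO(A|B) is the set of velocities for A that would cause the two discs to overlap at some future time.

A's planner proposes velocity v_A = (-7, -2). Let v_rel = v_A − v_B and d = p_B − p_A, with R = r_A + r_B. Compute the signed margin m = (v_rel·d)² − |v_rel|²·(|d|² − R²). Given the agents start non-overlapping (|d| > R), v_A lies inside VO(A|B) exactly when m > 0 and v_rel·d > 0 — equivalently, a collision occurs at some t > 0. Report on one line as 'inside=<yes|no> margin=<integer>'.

d = (-11, -4),  |d|² = 137;  R = 7+3 = 10,  c = 137−10² = 37
v_rel = (-11, 6),  |v_rel|² = 157;  v_rel·d = (-11)·(-11) + (6)·(-4) = 97
157·t² − 194·t + 37 = 0  ⇒  m = 97² − 157·37 = 3600
m = 3600 > 0,  v_rel·d = 97 > 0  ⇒  inside

inside=yes margin=3600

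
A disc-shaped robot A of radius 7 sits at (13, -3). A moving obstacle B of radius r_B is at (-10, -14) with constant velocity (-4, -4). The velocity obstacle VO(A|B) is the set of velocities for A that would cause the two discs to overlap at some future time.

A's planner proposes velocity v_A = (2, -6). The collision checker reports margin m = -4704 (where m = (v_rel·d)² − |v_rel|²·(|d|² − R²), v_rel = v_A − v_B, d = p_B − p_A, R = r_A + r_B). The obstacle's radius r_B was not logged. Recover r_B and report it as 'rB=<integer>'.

m = -4704
d = (-23, -11);  v_rel = (6, -2),  |v_rel|² = 40
v_rel×d = (6)·(-11) − (-2)·(-23) = -112
since m = R²·40 − (-112)²:  R² = (12544 + -4704) / 40 = 196
R = √196 = 14  ⇒  r_B = 14 − 7 = 7

rB=7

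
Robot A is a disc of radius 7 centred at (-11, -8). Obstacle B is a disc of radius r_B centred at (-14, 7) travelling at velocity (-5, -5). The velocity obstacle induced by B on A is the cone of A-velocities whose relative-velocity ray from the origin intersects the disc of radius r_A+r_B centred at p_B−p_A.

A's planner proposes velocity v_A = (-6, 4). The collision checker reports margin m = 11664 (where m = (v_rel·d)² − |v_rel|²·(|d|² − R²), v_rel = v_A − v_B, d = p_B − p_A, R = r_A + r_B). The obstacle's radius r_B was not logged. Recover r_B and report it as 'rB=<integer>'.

m = 11664
d = (-3, 15);  v_rel = (-1, 9),  |v_rel|² = 82
v_rel×d = (-1)·(15) − (9)·(-3) = 12
since m = R²·82 − 12²:  R² = (144 + 11664) / 82 = 144
R = √144 = 12  ⇒  r_B = 12 − 7 = 5

rB=5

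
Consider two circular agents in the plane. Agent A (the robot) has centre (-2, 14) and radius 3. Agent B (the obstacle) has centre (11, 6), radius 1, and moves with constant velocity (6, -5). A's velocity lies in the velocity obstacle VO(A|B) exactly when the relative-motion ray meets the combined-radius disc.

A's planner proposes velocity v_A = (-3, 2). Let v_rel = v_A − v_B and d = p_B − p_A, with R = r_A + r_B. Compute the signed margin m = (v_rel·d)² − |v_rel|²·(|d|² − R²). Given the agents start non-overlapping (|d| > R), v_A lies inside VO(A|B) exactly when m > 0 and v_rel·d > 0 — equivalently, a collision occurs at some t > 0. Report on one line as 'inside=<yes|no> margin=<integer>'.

d = (13, -8),  |d|² = 233;  R = 3+1 = 4,  c = 233−4² = 217
v_rel = (-9, 7),  |v_rel|² = 130;  v_rel·d = (-9)·(13) + (7)·(-8) = -173
130·t² + 346·t + 217 = 0  ⇒  m = (-173)² − 130·217 = 1719
m = 1719 > 0,  v_rel·d = -173 < 0  ⇒  outside

inside=no margin=1719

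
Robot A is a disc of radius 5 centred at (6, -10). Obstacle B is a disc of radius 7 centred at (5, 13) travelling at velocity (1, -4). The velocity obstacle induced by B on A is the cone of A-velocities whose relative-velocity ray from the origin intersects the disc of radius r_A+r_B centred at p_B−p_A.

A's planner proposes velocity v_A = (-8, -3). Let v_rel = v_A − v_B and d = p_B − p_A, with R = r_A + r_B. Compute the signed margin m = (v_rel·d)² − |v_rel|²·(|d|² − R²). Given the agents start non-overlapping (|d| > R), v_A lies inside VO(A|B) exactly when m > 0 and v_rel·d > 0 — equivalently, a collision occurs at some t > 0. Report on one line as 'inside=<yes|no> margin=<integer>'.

d = (-1, 23),  |d|² = 530;  R = 5+7 = 12,  c = 530−12² = 386
v_rel = (-9, 1),  |v_rel|² = 82;  v_rel·d = (-9)·(-1) + (1)·(23) = 32
82·t² − 64·t + 386 = 0  ⇒  m = 32² − 82·386 = -30628
m = -30628 < 0,  v_rel·d = 32 > 0  ⇒  outside

inside=no margin=-30628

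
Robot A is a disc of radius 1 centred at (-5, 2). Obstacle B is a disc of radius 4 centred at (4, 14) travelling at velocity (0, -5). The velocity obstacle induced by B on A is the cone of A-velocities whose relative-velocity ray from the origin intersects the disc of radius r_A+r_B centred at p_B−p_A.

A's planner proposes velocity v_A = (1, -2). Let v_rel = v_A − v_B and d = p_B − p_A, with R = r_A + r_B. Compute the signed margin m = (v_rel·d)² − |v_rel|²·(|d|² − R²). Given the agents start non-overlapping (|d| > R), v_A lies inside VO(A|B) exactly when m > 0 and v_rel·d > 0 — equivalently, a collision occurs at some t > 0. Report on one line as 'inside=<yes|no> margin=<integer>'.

d = (9, 12),  |d|² = 225;  R = 1+4 = 5,  c = 225−5² = 200
v_rel = (1, 3),  |v_rel|² = 10;  v_rel·d = (1)·(9) + (3)·(12) = 45
10·t² − 90·t + 200 = 0  ⇒  m = 45² − 10·200 = 25
m = 25 > 0,  v_rel·d = 45 > 0  ⇒  inside

inside=yes margin=25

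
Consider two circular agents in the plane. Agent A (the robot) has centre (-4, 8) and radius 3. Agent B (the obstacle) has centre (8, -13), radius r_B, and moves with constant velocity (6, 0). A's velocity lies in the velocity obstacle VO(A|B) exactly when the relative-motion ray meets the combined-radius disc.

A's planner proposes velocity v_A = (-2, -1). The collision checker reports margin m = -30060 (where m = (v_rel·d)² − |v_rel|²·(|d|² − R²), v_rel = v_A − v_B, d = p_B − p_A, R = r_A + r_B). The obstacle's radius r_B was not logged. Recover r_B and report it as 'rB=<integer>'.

m = -30060
d = (12, -21);  v_rel = (-8, -1),  |v_rel|² = 65
v_rel×d = (-8)·(-21) − (-1)·(12) = 180
since m = R²·65 − 180²:  R² = (32400 + -30060) / 65 = 36
R = √36 = 6  ⇒  r_B = 6 − 3 = 3

rB=3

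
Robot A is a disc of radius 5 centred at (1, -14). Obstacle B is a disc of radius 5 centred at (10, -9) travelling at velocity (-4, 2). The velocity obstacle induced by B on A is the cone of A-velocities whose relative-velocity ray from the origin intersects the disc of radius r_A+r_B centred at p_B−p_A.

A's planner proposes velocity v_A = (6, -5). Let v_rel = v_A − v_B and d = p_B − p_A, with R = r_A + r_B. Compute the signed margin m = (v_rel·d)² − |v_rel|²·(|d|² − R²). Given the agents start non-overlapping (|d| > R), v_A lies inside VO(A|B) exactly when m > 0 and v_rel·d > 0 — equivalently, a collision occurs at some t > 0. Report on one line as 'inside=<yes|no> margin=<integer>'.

d = (9, 5),  |d|² = 106;  R = 5+5 = 10,  c = 106−10² = 6
v_rel = (10, -7),  |v_rel|² = 149;  v_rel·d = (10)·(9) + (-7)·(5) = 55
149·t² − 110·t + 6 = 0  ⇒  m = 55² − 149·6 = 2131
m = 2131 > 0,  v_rel·d = 55 > 0  ⇒  inside

inside=yes margin=2131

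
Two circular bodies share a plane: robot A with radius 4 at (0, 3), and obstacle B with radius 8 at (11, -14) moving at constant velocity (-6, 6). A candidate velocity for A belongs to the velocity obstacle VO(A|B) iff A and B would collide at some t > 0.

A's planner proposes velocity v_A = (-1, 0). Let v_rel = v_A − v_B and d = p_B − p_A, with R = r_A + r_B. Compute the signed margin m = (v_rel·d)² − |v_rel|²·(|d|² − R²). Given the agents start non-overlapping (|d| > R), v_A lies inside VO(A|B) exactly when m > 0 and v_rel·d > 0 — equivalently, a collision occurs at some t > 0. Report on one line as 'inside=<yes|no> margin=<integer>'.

d = (11, -17),  |d|² = 410;  R = 4+8 = 12,  c = 410−12² = 266
v_rel = (5, -6),  |v_rel|² = 61;  v_rel·d = (5)·(11) + (-6)·(-17) = 157
61·t² − 314·t + 266 = 0  ⇒  m = 157² − 61·266 = 8423
m = 8423 > 0,  v_rel·d = 157 > 0  ⇒  inside

inside=yes margin=8423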